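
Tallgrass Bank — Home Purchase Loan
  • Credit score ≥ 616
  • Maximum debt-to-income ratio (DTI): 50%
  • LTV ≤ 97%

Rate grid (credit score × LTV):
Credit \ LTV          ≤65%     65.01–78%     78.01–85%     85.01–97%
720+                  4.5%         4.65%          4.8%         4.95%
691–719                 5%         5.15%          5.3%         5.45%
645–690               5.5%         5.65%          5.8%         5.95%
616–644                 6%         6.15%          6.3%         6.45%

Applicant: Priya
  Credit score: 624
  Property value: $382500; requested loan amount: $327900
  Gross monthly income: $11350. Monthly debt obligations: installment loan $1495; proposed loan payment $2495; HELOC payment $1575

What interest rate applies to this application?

Credit score 624 ≥ 616; Total monthly debts = (1,495 + 2,495 + 1,575) = 5,565. DTI: 5,565 ÷ 11,350 = 49%, within the 50% cap
LTV: 327,900 ÷ 382,500 = 85.7%, within 97% cap
Score 624 is in the 616–644 band; LTV 85.7% is in the 85.01–97% band → 6.45%.

6.45%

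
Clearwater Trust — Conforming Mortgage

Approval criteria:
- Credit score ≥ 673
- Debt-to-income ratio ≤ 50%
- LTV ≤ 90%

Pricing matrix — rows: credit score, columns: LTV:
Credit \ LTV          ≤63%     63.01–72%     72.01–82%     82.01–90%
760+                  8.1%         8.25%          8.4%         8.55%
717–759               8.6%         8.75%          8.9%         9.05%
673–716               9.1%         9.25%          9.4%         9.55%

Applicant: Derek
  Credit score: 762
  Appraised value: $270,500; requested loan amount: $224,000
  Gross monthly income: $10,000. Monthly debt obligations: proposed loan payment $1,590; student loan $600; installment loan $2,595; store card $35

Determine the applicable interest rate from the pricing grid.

Credit score 762 ≥ 673; Total monthly debts = (1,590 + 600 + 2,595 + 35) = 4,820. Debt-to-income = 4,820/10,000 = 48.2% — meets 50% limit
LTV = 224,000/270,500 = 82.8% ≤ 90%
Credit 762 → row 760+; LTV 82.8% → column 82.01–90%. Grid cell → 8.55%.

8.55%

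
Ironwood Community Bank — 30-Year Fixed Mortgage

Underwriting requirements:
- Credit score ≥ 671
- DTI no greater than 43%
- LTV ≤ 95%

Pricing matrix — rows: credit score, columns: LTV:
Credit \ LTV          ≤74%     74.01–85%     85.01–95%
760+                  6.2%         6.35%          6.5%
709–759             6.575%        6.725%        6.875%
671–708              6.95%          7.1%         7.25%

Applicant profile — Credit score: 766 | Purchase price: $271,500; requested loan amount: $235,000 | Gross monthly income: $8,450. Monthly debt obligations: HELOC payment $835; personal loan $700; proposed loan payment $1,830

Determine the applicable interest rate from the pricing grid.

6.5%

Credit score 766 ≥ 671; Total monthly debts = (835 + 700 + 1,830) = 3,365. Debt-to-income = 3,365/8,450 = 39.8% — meets 43% limit
LTV: 235,000 ÷ 271,500 = 86.6%, within 95% cap
Score 766 is in the 760+ band; LTV 86.6% is in the 85.01–95% band → 6.5%.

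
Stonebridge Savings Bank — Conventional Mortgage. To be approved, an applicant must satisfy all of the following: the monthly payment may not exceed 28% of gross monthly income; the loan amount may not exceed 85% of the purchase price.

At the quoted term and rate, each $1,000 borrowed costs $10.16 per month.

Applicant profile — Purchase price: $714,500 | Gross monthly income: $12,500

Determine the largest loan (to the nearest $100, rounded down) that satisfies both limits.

Payment cap: 28% × $12,500 = $3,500/month.
At $10.16 per $1,000, that supports 3,500/10.16 × 1,000 ≈ $344,488 → $344,400.
LTV cap: 85% × $714,500 = $607,325 → $607,300.
Binding constraint: payment-to-income.

$344,400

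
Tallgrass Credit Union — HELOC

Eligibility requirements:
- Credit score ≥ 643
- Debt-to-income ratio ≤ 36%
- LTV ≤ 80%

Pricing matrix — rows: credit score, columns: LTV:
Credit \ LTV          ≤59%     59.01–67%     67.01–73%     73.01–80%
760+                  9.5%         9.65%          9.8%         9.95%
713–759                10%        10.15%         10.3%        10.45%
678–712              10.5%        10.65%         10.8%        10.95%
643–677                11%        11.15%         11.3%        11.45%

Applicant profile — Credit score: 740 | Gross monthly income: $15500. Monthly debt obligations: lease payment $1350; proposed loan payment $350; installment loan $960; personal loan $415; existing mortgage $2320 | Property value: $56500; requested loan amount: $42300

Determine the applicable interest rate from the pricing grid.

10.45%

Credit score 740 ≥ 643; Total monthly debts = (1,350 + 350 + 960 + 415 + 2,320) = 5,395. Debt-to-income = 5,395/15,500 = 34.8% — meets 36% limit
LTV: 42,300 ÷ 56,500 = 74.9%, within 80% cap
Credit 740 → row 713–759; LTV 74.9% → column 73.01–80%. Grid cell → 10.45%.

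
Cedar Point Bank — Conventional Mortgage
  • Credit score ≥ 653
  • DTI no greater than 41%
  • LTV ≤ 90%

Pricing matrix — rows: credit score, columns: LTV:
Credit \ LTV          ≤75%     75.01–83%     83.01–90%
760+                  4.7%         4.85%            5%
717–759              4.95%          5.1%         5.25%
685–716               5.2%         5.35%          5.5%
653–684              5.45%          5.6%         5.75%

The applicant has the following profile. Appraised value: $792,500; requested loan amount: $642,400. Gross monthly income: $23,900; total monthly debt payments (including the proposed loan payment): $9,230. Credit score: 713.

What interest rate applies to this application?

5.35%

Credit score 713 ≥ 653; DTI: 9,230 ÷ 23,900 = 38.6%, within the 41% cap
Loan-to-value = 642,400/792,500 = 81.1% — pass (90% max)
Credit 713 → row 685–716; LTV 81.1% → column 75.01–83%. Grid cell → 5.35%.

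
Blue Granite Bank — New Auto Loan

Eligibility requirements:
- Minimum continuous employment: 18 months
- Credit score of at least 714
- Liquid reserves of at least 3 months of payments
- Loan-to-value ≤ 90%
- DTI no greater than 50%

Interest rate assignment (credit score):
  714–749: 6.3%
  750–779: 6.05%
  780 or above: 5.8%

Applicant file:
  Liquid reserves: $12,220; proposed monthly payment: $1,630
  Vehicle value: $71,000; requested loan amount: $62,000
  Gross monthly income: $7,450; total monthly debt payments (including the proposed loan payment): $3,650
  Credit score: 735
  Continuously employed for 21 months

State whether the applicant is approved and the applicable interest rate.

Credit score 735 ≥ 714 (meets minimum)
Reserves = 12,220/1,630 = 7.5 months ≥ 3
Debt-to-income = 3,650/7,450 = 49% — meets 50% limit
Employment 21 ≥ 18 months
Loan-to-value = 62,000/71,000 = 87.3% — pass (90% max)
All requirements met. Score 735 falls in the 714–749 tier → 6.3%.

Approved at 6.3%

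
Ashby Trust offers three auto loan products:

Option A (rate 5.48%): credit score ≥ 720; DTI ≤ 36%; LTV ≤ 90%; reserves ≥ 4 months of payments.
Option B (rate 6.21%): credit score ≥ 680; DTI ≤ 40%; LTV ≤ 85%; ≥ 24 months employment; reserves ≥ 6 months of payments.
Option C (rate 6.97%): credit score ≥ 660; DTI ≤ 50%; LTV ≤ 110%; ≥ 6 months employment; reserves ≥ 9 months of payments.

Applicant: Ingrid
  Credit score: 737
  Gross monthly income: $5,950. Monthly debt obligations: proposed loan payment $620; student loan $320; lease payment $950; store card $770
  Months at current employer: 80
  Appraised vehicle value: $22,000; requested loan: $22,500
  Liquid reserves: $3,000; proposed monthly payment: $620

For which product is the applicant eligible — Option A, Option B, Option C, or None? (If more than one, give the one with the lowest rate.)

None

Total debts = (620 + 320 + 950 + 770) = 2,660; DTI = 2,660/5,950 = 44.7%.
LTV = 22,500/22,000 = 102.3%.
Reserves = 3,000/620 = 4.8 months.
Option A: score 737 ≥ 720; DTI 44.7% > 36%; LTV 102.3% > 90%; reserves 4.8 ≥ 4 mo → does not qualify.
Option B: score 737 ≥ 680; DTI 44.7% > 40%; LTV 102.3% > 85%; employment 80 ≥ 24 mo; reserves 4.8 < 6 mo → does not qualify.
Option C: score 737 ≥ 660; DTI 44.7% ≤ 50%; LTV 102.3% ≤ 110%; employment 80 ≥ 6 mo; reserves 4.8 < 9 mo → does not qualify.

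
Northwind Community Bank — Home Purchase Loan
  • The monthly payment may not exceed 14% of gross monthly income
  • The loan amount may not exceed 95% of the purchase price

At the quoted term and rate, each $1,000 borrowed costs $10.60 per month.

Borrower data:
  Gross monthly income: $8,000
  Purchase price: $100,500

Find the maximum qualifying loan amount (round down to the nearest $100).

$95,400

Payment cap: 14% × $8,000 = $1,120/month.
At $10.60 per $1,000, that supports 1,120/10.60 × 1,000 ≈ $105,660 → $105,600.
LTV cap: 95% × $100,500 = $95,475 → $95,400.
Binding constraint: loan-to-value.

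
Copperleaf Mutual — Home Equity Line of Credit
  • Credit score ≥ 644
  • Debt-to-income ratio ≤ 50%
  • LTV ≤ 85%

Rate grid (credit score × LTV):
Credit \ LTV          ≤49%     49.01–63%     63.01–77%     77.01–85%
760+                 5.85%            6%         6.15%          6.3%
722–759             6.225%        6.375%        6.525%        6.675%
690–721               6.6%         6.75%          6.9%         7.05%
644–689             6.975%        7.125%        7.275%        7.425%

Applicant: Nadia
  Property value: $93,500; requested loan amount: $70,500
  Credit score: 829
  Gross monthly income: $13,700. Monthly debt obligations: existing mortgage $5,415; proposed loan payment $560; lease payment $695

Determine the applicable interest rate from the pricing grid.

Credit score 829 ≥ 644; Total monthly debts = (5,415 + 560 + 695) = 6,670. DTI = 6,670/13,700 = 48.7% ≤ 50%
LTV: 70,500 ÷ 93,500 = 75.4%, within 85% cap
Credit 829 → row 760+; LTV 75.4% → column 63.01–77%. Grid cell → 6.15%.

6.15%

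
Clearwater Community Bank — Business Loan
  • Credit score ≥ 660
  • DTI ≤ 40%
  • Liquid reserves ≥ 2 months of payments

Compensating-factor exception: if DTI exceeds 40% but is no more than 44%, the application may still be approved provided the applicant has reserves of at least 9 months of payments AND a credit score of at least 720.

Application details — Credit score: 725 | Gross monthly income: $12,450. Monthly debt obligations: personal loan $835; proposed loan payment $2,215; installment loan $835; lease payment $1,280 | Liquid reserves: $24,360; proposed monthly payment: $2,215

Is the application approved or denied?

Credit score 725 ≥ 660 (meets base)
Total debts = (835 + 2,215 + 835 + 1,280) = 5,165. DTI = 5,165/12,450 = 41.5% > 40% — standard DTI limit exceeded.
Reserves = 24,360/2,215 = 11.0 months ≥ 2
DTI 41.5% is within the 40%–44% exception band; checking compensating factors.
Reserves 11.0 ≥ 9 months; credit score 725 ≥ 720.
Both compensating conditions met → exception applies.

Approved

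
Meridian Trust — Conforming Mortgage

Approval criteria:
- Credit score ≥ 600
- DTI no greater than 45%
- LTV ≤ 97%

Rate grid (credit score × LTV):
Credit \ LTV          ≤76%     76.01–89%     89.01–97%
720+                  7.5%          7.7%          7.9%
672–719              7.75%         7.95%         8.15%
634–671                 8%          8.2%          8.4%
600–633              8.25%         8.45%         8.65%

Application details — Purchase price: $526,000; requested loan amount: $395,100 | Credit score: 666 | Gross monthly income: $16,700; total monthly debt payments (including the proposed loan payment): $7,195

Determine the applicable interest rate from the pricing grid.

8%

Credit score 666 ≥ 600; DTI = 7,195/16,700 = 43.1% ≤ 45%
Loan-to-value = 395,100/526,000 = 75.1% — pass (97% max)
Credit 666 → row 634–671; LTV 75.1% → column ≤76%. Grid cell → 8%.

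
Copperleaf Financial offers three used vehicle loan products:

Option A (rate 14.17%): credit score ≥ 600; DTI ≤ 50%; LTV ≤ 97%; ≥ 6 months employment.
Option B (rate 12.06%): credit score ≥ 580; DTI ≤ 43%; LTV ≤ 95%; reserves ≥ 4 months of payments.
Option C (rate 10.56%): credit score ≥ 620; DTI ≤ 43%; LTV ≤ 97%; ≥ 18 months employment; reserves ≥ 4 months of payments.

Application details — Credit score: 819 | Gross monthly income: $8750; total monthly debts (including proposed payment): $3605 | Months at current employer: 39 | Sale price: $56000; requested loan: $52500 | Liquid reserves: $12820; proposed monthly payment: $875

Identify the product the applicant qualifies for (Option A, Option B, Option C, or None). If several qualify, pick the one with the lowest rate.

DTI = 3,605/8,750 = 41.2%.
LTV = 52,500/56,000 = 93.8%.
Reserves = 12,820/875 = 14.7 months.
Option A: score 819 ≥ 600; DTI 41.2% ≤ 50%; LTV 93.8% ≤ 97%; employment 39 ≥ 6 mo → qualifies.
Option B: score 819 ≥ 580; DTI 41.2% ≤ 43%; LTV 93.8% ≤ 95%; reserves 14.7 ≥ 4 mo → qualifies.
Option C: score 819 ≥ 620; DTI 41.2% ≤ 43%; LTV 93.8% ≤ 97%; employment 39 ≥ 18 mo; reserves 14.7 ≥ 4 mo → qualifies.
Qualifying: Option A, Option B, Option C. Lowest rate is 10.56% → Option C.

Option C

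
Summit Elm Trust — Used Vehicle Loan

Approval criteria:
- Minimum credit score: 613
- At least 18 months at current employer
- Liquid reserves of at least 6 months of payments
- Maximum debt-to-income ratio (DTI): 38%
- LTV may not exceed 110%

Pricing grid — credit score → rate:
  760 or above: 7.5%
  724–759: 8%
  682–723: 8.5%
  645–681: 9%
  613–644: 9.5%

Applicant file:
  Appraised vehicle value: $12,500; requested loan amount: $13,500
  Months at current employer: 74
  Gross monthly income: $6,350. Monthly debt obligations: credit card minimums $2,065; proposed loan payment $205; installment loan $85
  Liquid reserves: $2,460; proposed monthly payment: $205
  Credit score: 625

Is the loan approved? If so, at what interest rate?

Approved at 9.5%

Credit score 625 ≥ 613 (meets minimum)
Total monthly debts = (2,065 + 205 + 85) = 2,355. Debt-to-income = 2,355/6,350 = 37.1% — meets 38% limit
Liquid reserves cover 2,460/205 = 12.0 months — ≥ 6 required
LTV = 13,500/12,500 = 108% ≤ 110%
Employment 74 ≥ 18 months
All requirements met. Score 625 falls in the 613–644 tier → 9.5%.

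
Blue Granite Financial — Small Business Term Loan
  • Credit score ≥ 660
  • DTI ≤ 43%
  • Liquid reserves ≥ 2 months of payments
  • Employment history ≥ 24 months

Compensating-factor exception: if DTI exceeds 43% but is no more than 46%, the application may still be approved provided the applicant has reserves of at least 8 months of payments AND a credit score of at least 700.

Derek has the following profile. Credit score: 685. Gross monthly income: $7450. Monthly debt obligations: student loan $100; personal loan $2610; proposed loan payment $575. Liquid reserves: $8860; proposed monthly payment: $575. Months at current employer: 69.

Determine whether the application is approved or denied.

Credit score 685 ≥ 660 (meets base)
Total debts = (100 + 2,610 + 575) = 3,285. DTI: 3,285 ÷ 7,450 = 44.1%, over the 43% base limit.
Liquid reserves cover 8,860/575 = 15.4 months — ≥ 2 required
Employment 69 ≥ 24 months
44.1% falls in the override range (43%–46%), so the compensating-factor test applies.
Reserves 15.4 ≥ 8 months; credit score 685 < 700.
Override conditions not both satisfied; exception does not apply.

Denied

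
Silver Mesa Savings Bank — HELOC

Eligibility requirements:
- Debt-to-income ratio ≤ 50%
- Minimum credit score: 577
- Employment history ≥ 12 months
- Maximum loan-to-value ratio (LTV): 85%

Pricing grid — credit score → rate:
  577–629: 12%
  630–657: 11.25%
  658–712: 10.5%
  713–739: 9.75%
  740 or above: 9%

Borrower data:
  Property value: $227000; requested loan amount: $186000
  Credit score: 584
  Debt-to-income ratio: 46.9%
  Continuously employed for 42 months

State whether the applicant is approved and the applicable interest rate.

Credit score 584 ≥ 577 (meets minimum)
Debt-to-income 46.9% vs 50% cap — pass
Employment 42 ≥ 12 months
Loan-to-value = 186,000/227,000 = 81.9% — pass (85% max)
All requirements met. Score 584 falls in the 577–629 tier → 12%.

Approved at 12%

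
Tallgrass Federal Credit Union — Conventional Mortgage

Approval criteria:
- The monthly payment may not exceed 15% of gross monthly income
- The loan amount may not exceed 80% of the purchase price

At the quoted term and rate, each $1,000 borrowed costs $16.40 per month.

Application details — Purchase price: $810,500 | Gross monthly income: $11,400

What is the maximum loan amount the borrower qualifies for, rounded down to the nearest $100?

Payment cap: 15% × $11,400 = $1,710/month.
At $16.40 per $1,000, that supports 1,710/16.40 × 1,000 ≈ $104,268 → $104,200.
LTV cap: 80% × $810,500 = $648,400 → $648,400.
Binding constraint: payment-to-income.

$104,200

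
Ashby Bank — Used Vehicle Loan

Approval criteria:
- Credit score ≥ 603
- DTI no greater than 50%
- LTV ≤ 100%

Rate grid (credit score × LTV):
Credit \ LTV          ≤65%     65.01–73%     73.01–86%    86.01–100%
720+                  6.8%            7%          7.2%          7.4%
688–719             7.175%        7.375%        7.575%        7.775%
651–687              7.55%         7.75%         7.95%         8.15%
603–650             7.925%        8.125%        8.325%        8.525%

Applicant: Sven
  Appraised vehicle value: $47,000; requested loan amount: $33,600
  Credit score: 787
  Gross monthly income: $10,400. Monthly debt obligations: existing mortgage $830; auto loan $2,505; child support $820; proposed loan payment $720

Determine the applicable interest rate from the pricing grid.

Credit score 787 ≥ 603; Total monthly debts = (830 + 2,505 + 820 + 720) = 4,875. DTI = 4,875/10,400 = 46.9% ≤ 50%
Loan-to-value = 33,600/47,000 = 71.5% — pass (100% max)
Score 787 is in the 720+ band; LTV 71.5% is in the 65.01–73% band → 7%.

7%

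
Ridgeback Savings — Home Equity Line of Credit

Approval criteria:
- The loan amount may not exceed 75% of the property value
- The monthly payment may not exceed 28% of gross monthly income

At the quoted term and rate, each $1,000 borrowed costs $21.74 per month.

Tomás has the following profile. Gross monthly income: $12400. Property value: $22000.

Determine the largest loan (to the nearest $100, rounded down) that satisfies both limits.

Payment cap: 28% × $12,400 = $3,472/month.
At $21.74 per $1,000, that supports 3,472/21.74 × 1,000 ≈ $159,705 → $159,700.
LTV cap: 75% × $22,000 = $16,500 → $16,500.
Binding constraint: loan-to-value.

$16,500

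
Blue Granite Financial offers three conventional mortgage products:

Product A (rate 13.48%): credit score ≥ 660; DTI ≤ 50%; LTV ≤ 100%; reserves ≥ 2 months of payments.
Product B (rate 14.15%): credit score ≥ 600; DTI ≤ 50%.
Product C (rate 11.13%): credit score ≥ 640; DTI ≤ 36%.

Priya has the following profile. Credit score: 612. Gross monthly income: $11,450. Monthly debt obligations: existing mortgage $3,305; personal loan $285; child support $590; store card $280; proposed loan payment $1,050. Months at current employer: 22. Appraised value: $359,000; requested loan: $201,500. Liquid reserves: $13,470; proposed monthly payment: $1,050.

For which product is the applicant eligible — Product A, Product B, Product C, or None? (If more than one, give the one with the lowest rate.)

Product B

Total debts = (3,305 + 285 + 590 + 280 + 1,050) = 5,510; DTI = 5,510/11,450 = 48.1%.
LTV = 201,500/359,000 = 56.1%.
Reserves = 13,470/1,050 = 12.8 months.
Product A: score 612 < 660; DTI 48.1% ≤ 50%; LTV 56.1% ≤ 100%; reserves 12.8 ≥ 2 mo → does not qualify.
Product B: score 612 ≥ 600; DTI 48.1% ≤ 50% → qualifies.
Product C: score 612 < 640; DTI 48.1% > 36% → does not qualify.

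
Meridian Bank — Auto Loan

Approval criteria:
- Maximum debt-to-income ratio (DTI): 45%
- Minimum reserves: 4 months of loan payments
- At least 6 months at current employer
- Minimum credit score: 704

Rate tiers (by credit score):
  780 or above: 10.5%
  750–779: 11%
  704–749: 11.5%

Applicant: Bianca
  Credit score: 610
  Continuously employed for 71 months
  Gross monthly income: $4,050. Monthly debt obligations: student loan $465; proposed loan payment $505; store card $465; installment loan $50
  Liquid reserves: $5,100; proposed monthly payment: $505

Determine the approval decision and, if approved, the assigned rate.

Credit score 610 < 704 (below minimum)
Employment 71 ≥ 6 months
Reserves = 5,100/505 = 10.1 months ≥ 4
Total monthly debts = (465 + 505 + 465 + 50) = 1,485. DTI = 1,485/4,050 = 36.7% ≤ 45%
Not all requirements met → denied.

Denied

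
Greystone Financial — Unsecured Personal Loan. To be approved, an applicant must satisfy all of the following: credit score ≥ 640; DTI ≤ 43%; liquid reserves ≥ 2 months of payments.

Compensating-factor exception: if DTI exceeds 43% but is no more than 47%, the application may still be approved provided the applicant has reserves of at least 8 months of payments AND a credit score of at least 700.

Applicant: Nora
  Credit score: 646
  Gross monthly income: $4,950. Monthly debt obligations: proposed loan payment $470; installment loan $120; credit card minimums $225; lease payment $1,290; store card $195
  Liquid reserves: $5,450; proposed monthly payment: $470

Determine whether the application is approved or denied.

Credit score 646 ≥ 640 (meets base)
Total debts = (470 + 120 + 225 + 1,290 + 195) = 2,300. DTI: 2,300 ÷ 4,950 = 46.5%, over the 43% base limit.
Liquid reserves cover 5,450/470 = 11.6 months — ≥ 2 required
46.5% falls in the override range (43%–47%), so the compensating-factor test applies.
Override check — reserves: 11.6 mo (ok); score: 646 (below 700).
Override conditions not both satisfied; exception does not apply.

Denied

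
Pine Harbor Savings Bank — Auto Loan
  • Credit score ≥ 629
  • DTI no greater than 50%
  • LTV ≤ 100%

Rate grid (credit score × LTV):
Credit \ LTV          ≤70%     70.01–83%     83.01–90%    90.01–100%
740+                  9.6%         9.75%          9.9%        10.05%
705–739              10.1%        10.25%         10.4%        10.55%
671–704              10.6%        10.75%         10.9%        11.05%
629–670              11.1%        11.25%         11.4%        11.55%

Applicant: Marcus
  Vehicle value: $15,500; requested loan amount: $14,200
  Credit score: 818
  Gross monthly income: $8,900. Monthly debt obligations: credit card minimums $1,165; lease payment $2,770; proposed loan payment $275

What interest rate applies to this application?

Credit score 818 ≥ 629; Total monthly debts = (1,165 + 2,770 + 275) = 4,210. Debt-to-income = 4,210/8,900 = 47.3% — meets 50% limit
Loan-to-value = 14,200/15,500 = 91.6% — pass (100% max)
Credit 818 → row 740+; LTV 91.6% → column 90.01–100%. Grid cell → 10.05%.

10.05%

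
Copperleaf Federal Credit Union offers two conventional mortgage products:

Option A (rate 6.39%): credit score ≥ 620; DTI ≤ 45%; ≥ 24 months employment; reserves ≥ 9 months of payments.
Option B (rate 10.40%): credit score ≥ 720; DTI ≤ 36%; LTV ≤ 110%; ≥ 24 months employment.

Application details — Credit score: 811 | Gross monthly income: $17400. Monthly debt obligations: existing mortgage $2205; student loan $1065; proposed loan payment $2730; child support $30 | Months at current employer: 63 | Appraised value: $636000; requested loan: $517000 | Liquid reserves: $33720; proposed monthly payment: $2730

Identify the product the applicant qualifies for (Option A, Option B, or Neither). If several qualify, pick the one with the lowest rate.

Total debts = (2,205 + 1,065 + 2,730 + 30) = 6,030; DTI = 6,030/17,400 = 34.7%.
LTV = 517,000/636,000 = 81.3%.
Reserves = 33,720/2,730 = 12.4 months.
Option A: score 811 ≥ 620; DTI 34.7% ≤ 45%; employment 63 ≥ 24 mo; reserves 12.4 ≥ 9 mo → qualifies.
Option B: score 811 ≥ 720; DTI 34.7% ≤ 36%; LTV 81.3% ≤ 110%; employment 63 ≥ 24 mo → qualifies.
Qualifying: Option A, Option B. Lowest rate is 6.39% → Option A.

Option A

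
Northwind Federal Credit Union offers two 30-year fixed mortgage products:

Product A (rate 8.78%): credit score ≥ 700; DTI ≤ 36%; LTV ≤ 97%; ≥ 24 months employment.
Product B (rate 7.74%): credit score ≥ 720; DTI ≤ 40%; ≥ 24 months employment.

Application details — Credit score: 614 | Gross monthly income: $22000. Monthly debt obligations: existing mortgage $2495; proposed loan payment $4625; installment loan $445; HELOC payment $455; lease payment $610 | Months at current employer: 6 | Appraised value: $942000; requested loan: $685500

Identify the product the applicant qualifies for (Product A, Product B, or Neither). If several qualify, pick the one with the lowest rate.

Total debts = (2,495 + 4,625 + 445 + 455 + 610) = 8,630; DTI = 8,630/22,000 = 39.2%.
LTV = 685,500/942,000 = 72.8%.
Product A: score 614 < 700; DTI 39.2% > 36%; LTV 72.8% ≤ 97%; employment 6 < 24 mo → does not qualify.
Product B: score 614 < 720; DTI 39.2% ≤ 40%; employment 6 < 24 mo → does not qualify.

Neither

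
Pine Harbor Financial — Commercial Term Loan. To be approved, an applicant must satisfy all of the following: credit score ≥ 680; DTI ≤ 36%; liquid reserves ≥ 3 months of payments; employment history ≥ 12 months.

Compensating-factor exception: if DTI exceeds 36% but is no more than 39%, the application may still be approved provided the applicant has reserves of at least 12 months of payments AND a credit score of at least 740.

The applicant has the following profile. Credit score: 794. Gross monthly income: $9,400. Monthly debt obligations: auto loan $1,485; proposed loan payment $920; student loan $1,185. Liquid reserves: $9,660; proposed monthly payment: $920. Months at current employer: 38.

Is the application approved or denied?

Denied

Credit score 794 ≥ 680 (meets base)
Total debts = (1,485 + 920 + 1,185) = 3,590. DTI = 3,590/9,400 = 38.2% > 36% — standard DTI limit exceeded.
Liquid reserves cover 9,660/920 = 10.5 months — ≥ 3 required
Employment 38 ≥ 12 months
38.2% falls in the override range (36%–39%), so the compensating-factor test applies.
Reserves 10.5 < 12 months; credit score 794 ≥ 740.
Compensating-factor requirement not fully met.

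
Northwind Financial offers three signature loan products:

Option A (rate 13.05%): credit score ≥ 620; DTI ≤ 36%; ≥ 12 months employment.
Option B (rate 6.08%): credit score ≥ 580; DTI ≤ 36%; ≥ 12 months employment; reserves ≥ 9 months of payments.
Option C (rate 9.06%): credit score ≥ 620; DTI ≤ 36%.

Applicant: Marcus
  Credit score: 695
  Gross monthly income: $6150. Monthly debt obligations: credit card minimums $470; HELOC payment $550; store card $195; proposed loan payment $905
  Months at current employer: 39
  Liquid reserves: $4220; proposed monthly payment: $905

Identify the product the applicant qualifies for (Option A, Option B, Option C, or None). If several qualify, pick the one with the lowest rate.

Option C

Total debts = (470 + 550 + 195 + 905) = 2,120; DTI = 2,120/6,150 = 34.5%.
Reserves = 4,220/905 = 4.7 months.
Option A: score 695 ≥ 620; DTI 34.5% ≤ 36%; employment 39 ≥ 12 mo → qualifies.
Option B: score 695 ≥ 580; DTI 34.5% ≤ 36%; employment 39 ≥ 12 mo; reserves 4.7 < 9 mo → does not qualify.
Option C: score 695 ≥ 620; DTI 34.5% ≤ 36% → qualifies.
Qualifying: Option A, Option C. Lowest rate is 9.06% → Option C.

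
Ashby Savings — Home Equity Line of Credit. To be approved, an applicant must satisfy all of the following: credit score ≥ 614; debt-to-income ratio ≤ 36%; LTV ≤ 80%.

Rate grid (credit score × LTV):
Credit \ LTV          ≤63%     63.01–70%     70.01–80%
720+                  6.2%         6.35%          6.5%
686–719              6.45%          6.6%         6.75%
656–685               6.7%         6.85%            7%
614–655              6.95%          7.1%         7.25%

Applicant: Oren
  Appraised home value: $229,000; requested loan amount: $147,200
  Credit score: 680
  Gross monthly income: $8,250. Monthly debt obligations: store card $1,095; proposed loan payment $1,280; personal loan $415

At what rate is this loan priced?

6.85%

Credit score 680 ≥ 614; Total monthly debts = (1,095 + 1,280 + 415) = 2,790. DTI = 2,790/8,250 = 33.8% ≤ 36%
LTV = 147,200/229,000 = 64.3% ≤ 80%
Credit 680 → row 656–685; LTV 64.3% → column 63.01–70%. Grid cell → 6.85%.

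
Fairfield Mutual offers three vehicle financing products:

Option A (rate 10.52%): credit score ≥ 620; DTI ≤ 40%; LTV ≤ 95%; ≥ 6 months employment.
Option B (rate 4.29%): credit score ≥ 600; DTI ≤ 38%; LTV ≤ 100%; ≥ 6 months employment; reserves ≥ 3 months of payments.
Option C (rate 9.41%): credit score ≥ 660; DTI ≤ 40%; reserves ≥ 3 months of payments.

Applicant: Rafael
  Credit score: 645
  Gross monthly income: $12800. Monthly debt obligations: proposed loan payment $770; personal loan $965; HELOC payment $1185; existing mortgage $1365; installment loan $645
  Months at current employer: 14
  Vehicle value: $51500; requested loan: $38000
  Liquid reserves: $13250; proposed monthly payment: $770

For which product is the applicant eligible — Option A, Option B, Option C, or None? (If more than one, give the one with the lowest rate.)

Option A

Total debts = (770 + 965 + 1,185 + 1,365 + 645) = 4,930; DTI = 4,930/12,800 = 38.5%.
LTV = 38,000/51,500 = 73.8%.
Reserves = 13,250/770 = 17.2 months.
Option A: score 645 ≥ 620; DTI 38.5% ≤ 40%; LTV 73.8% ≤ 95%; employment 14 ≥ 6 mo → qualifies.
Option B: score 645 ≥ 600; DTI 38.5% > 38%; LTV 73.8% ≤ 100%; employment 14 ≥ 6 mo; reserves 17.2 ≥ 3 mo → does not qualify.
Option C: score 645 < 660; DTI 38.5% ≤ 40%; reserves 17.2 ≥ 3 mo → does not qualify.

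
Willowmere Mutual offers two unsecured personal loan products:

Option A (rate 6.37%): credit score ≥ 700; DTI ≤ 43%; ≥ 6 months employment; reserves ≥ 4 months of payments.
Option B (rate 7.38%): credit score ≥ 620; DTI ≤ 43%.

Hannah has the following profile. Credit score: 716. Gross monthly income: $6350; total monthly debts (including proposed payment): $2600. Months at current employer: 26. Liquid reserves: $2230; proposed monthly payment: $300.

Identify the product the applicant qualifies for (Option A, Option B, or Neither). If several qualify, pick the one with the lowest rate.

DTI = 2,600/6,350 = 40.9%.
Reserves = 2,230/300 = 7.4 months.
Option A: score 716 ≥ 700; DTI 40.9% ≤ 43%; employment 26 ≥ 6 mo; reserves 7.4 ≥ 4 mo → qualifies.
Option B: score 716 ≥ 620; DTI 40.9% ≤ 43% → qualifies.
Qualifying: Option A, Option B. Lowest rate is 6.37% → Option A.

Option A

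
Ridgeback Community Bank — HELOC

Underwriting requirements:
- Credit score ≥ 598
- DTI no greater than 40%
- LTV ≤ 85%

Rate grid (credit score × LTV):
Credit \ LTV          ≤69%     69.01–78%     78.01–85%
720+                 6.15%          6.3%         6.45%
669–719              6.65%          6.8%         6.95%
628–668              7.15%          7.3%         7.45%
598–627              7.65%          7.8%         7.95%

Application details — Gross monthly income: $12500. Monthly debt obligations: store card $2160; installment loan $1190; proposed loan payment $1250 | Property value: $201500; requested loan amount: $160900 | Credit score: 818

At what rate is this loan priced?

6.45%

Credit score 818 ≥ 598; Total monthly debts = (2,160 + 1,190 + 1,250) = 4,600. DTI = 4,600/12,500 = 36.8% ≤ 40%
LTV = 160,900/201,500 = 79.9% ≤ 85%
Score 818 is in the 720+ band; LTV 79.9% is in the 78.01–85% band → 6.45%.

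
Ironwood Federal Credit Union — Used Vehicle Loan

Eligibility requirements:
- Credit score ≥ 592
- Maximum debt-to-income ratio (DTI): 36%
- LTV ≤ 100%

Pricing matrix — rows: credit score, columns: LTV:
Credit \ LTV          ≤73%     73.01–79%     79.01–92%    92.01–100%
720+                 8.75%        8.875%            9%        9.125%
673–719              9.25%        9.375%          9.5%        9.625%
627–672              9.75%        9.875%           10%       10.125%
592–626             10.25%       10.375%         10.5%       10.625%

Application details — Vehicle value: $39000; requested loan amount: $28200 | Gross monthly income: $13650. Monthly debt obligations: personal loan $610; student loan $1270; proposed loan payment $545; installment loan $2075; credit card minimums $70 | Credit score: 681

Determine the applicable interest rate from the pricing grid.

Credit score 681 ≥ 592; Total monthly debts = (610 + 1,270 + 545 + 2,075 + 70) = 4,570. DTI = 4,570/13,650 = 33.5% ≤ 36%
LTV: 28,200 ÷ 39,000 = 72.3%, within 100% cap
Score 681 is in the 673–719 band; LTV 72.3% is in the ≤73% band → 9.25%.

9.25%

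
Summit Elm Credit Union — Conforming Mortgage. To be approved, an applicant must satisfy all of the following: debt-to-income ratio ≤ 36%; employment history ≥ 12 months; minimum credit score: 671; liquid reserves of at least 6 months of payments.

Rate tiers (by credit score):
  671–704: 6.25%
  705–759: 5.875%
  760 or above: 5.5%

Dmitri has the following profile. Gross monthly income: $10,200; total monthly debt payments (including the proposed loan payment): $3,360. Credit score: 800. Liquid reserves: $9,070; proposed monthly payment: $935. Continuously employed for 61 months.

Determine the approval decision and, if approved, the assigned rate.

Approved at 5.5%

Credit score 800 ≥ 671 (meets minimum)
Reserves: 9,070 ÷ 935 = 9.7 months (meets 6-month minimum)
Debt-to-income = 3,360/10,200 = 32.9% — meets 36% limit
Employment 61 ≥ 12 months
All requirements met. Score 800 falls in the 760 or above tier → 5.5%.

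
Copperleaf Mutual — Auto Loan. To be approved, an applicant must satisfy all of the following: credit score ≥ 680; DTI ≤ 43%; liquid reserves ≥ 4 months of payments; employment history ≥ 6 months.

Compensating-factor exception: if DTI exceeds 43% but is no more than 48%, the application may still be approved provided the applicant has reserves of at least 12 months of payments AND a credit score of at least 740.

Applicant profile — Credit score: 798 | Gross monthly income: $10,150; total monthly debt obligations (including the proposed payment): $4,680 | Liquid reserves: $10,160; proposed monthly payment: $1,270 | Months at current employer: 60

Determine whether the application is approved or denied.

Denied

Credit score 798 ≥ 680 (meets base)
DTI: 4,680 ÷ 10,150 = 46.1%, over the 43% base limit.
Reserves: 10,160 ÷ 1,270 = 8.0 months (meets 4-month minimum)
Employment 60 ≥ 6 months
DTI 46.1% is within the 43%–48% exception band; checking compensating factors.
Override check — reserves: 8.0 mo (short of 12); score: 798 (ok).
Compensating-factor requirement not fully met.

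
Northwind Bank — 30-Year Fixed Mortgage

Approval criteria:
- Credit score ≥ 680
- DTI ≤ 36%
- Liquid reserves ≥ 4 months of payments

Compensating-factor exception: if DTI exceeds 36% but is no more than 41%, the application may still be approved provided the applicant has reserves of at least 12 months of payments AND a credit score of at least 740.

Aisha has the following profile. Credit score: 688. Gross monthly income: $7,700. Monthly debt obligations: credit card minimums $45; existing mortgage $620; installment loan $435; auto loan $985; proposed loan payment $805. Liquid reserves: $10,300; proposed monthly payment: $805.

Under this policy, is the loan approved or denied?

Denied

Credit score 688 ≥ 680 (meets base)
Total debts = (45 + 620 + 435 + 985 + 805) = 2,890. DTI: 2,890 ÷ 7,700 = 37.5%, over the 36% base limit.
Reserves: 10,300 ÷ 805 = 12.8 months (meets 4-month minimum)
DTI 37.5% is within the 36%–41% exception band; checking compensating factors.
Reserves 12.8 ≥ 12 months; credit score 688 < 740.
Compensating-factor requirement not fully met.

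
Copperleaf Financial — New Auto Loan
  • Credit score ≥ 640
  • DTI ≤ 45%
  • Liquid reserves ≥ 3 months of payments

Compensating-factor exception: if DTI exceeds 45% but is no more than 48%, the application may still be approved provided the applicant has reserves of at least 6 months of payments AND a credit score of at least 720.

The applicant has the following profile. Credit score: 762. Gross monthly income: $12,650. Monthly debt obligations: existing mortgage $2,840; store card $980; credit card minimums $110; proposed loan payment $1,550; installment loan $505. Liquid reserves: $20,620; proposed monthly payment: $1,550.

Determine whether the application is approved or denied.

Credit score 762 ≥ 640 (meets base)
Total debts = (2,840 + 980 + 110 + 1,550 + 505) = 5,985. DTI: 5,985 ÷ 12,650 = 47.3%, over the 45% base limit.
Reserves = 20,620/1,550 = 13.3 months ≥ 3
DTI 47.3% is within the 45%–48% exception band; checking compensating factors.
Override check — reserves: 13.3 mo (ok); score: 762 (ok).
Both compensating conditions met → exception applies.

Approved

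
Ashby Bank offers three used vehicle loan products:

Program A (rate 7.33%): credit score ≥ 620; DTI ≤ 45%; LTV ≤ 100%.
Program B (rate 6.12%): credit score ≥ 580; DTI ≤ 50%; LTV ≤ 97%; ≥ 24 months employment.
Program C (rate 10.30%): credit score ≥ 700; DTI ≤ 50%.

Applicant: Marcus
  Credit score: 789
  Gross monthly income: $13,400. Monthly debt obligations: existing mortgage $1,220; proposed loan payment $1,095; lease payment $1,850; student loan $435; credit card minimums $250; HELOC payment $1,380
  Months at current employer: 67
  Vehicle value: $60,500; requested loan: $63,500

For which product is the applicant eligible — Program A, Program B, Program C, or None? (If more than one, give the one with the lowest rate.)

Program C

Total debts = (1,220 + 1,095 + 1,850 + 435 + 250 + 1,380) = 6,230; DTI = 6,230/13,400 = 46.5%.
LTV = 63,500/60,500 = 105%.
Program A: score 789 ≥ 620; DTI 46.5% > 45%; LTV 105% > 100% → does not qualify.
Program B: score 789 ≥ 580; DTI 46.5% ≤ 50%; LTV 105% > 97%; employment 67 ≥ 24 mo → does not qualify.
Program C: score 789 ≥ 700; DTI 46.5% ≤ 50% → qualifies.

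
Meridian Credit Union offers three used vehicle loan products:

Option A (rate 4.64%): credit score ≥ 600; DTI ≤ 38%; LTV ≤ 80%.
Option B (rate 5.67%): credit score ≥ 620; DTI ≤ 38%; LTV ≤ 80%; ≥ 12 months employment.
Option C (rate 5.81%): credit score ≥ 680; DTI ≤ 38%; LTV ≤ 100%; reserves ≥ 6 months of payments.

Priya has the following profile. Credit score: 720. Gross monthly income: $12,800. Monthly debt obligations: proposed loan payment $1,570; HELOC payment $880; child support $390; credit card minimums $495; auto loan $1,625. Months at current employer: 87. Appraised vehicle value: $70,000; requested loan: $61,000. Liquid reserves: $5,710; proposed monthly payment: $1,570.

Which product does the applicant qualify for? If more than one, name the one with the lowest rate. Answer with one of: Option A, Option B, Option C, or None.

None

Total debts = (1,570 + 880 + 390 + 495 + 1,625) = 4,960; DTI = 4,960/12,800 = 38.8%.
LTV = 61,000/70,000 = 87.1%.
Reserves = 5,710/1,570 = 3.6 months.
Option A: score 720 ≥ 600; DTI 38.8% > 38%; LTV 87.1% > 80% → does not qualify.
Option B: score 720 ≥ 620; DTI 38.8% > 38%; LTV 87.1% > 80%; employment 87 ≥ 12 mo → does not qualify.
Option C: score 720 ≥ 680; DTI 38.8% > 38%; LTV 87.1% ≤ 100%; reserves 3.6 < 6 mo → does not qualify.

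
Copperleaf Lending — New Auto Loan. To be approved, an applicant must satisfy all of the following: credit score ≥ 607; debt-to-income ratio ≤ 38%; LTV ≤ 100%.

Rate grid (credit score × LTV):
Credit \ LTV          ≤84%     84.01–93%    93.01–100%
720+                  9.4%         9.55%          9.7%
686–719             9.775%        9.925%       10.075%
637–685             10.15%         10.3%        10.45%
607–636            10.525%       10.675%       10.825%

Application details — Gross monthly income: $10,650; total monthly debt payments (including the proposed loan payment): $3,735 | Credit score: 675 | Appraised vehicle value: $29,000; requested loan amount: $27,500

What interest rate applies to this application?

10.45%

Credit score 675 ≥ 607; DTI: 3,735 ÷ 10,650 = 35.1%, within the 38% cap
Loan-to-value = 27,500/29,000 = 94.8% — pass (100% max)
Credit 675 → row 637–685; LTV 94.8% → column 93.01–100%. Grid cell → 10.45%.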